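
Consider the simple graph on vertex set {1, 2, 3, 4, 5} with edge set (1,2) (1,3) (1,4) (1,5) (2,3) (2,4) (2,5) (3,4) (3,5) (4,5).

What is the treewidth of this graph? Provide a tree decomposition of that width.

Treewidth 4.
One such decomposition:
Bags: B1 = {1, 2, 3, 4, 5}
Tree: (single bag)

A single bag containing all 5 vertices is trivially a valid decomposition of width 4. On the other hand G contains the 5-clique {1, 2, 3, 4, 5}. A clique must lie in a single bag of any decomposition, so no decomposition can have width below 4. Therefore the treewidth is 4.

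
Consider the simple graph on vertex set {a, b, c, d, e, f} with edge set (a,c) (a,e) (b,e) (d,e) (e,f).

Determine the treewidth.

A width-1 tree decomposition is:
Bags: B1 = {e, f}  B2 = {a, e}  B3 = {d, e}  B4 = {a, c}  B5 = {b, e}
Tree: B1–B2, B2–B3, B2–B4, B1–B5
Every bag has size at most 2, so the width is 2 − 1 = 1 and tw(G) ≤ 1. Since G has at least one edge (e.g. f–e), it is not an edgeless graph, so tw(G) ≥ 1. Combining the bounds, tw(G) = 1.

1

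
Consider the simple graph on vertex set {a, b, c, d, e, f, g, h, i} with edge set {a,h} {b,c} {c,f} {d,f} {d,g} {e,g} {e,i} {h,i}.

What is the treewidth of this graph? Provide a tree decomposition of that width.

Each bag holds 2 vertices, so the decomposition has width 1, which upper-bounds the treewidth. G has an edge, so its treewidth is at least 1. Hence tw(G) = 1 exactly.

Treewidth 1.
One optimal decomposition is:
Bags: B1 = {b, c}  B2 = {c, f}  B3 = {d, f}  B4 = {d, g}  B5 = {e, g}  B6 = {e, i}  B7 = {h, i}  B8 = {a, h}
Tree: B1–B2, B2–B3, B3–B4, B4–B5, B5–B6, B6–B7, B7–B8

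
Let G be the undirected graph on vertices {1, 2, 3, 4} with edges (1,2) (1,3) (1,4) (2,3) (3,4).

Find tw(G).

2

A width-2 tree decomposition is:
Bags: B1 = {1, 2, 3}  B2 = {1, 3, 4}
Tree: B1–B2
The largest bag has 3 vertices, giving width 2; this decomposition certifies tw(G) ≤ 2. On the other hand G contains the 3-clique {1, 2, 3}. A clique must lie in a single bag of any decomposition, so no decomposition can have width below 2. The upper and lower bounds meet at 2, so that is the treewidth.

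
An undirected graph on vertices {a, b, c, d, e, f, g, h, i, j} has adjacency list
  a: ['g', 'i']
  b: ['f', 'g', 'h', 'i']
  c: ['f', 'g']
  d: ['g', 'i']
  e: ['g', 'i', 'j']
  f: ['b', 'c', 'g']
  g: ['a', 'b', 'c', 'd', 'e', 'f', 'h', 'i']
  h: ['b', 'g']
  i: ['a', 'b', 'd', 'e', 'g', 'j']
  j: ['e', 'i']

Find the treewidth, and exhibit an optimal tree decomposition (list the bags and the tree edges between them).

Each bag holds 3 vertices, so the decomposition has width 2, which upper-bounds the treewidth. For the lower bound, the 3 vertices {b, g, h} are pairwise adjacent, and any tree decomposition puts a clique entirely inside one bag — forcing width ≥ 2. Hence tw(G) = 2 exactly.

Treewidth 2.
One such decomposition:
Bags: B1 = {b, f, g}  B2 = {c, f, g}  B3 = {b, g, i}  B4 = {d, g, i}  B5 = {b, g, h}  B6 = {e, g, i}  B7 = {e, i, j}  B8 = {a, g, i}
Tree: B1–B2, B1–B3, B3–B4, B1–B5, B4–B6, B6–B7, B6–B8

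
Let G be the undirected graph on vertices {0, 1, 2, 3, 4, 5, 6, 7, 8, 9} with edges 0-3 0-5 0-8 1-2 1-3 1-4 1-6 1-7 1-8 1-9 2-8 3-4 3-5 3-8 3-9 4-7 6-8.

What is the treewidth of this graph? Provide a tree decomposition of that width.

Each bag holds 3 vertices, so the decomposition has width 2, which upper-bounds the treewidth. For the lower bound, the 3 vertices {0, 3, 8} are pairwise adjacent, and any tree decomposition puts a clique entirely inside one bag — forcing width ≥ 2. Combining the bounds, tw(G) = 2.

Treewidth 2.
One such decomposition:
Bags: B1 = {1, 3, 8}  B2 = {1, 3, 4}  B3 = {0, 3, 8}  B4 = {1, 4, 7}  B5 = {1, 3, 9}  B6 = {1, 6, 8}  B7 = {1, 2, 8}  B8 = {0, 3, 5}
Tree: B1–B2, B1–B3, B2–B4, B1–B5, B1–B6, B6–B7, B3–B8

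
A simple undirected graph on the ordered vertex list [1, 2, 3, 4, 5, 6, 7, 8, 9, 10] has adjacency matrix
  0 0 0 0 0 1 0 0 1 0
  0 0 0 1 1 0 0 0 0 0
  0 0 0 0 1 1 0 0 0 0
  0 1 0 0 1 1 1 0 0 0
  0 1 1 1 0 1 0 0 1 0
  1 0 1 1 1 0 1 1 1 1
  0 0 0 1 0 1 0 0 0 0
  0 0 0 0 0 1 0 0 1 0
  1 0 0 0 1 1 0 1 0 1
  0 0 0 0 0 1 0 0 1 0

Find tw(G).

2

A width-2 tree decomposition is:
Bags: B1 = {6, 8, 9}  B2 = {6, 9, 10}  B3 = {5, 6, 9}  B4 = {1, 6, 9}  B5 = {4, 5, 6}  B6 = {2, 4, 5}  B7 = {4, 6, 7}  B8 = {3, 5, 6}
Tree: B1–B2, B2–B3, B1–B4, B3–B5, B5–B6, B5–B7, B3–B8
Every bag has size at most 3, so the width is 3 − 1 = 2 and tw(G) ≤ 2. Conversely, {2, 4, 5} is a clique of size 3, and the vertices of any clique must share a bag in every tree decomposition; so some bag has ≥ 3 vertices and tw(G) ≥ 2. Hence tw(G) = 2 exactly.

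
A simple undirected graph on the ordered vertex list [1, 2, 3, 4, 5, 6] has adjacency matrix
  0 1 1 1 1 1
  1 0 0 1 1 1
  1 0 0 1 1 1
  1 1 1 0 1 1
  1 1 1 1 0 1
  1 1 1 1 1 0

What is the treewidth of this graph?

A width-4 tree decomposition is:
Bags: B1 = {1, 3, 4, 5, 6}  B2 = {1, 2, 4, 5, 6}
Tree: B1–B2
The largest bag has 5 vertices, giving width 4; this decomposition certifies tw(G) ≤ 4. On the other hand G contains the 5-clique {1, 2, 4, 5, 6}. A clique must lie in a single bag of any decomposition, so no decomposition can have width below 4. Hence tw(G) = 4 exactly.

4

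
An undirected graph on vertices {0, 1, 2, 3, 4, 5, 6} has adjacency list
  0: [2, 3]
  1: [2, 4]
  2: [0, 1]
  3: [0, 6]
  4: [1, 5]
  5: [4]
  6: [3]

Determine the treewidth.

1

A width-1 tree decomposition is:
Bags: B1 = {4, 5}  B2 = {1, 4}  B3 = {1, 2}  B4 = {0, 2}  B5 = {0, 3}  B6 = {3, 6}
Tree: B1–B2, B2–B3, B3–B4, B4–B5, B5–B6
Every bag has size at most 2, so the width is 2 − 1 = 1 and tw(G) ≤ 1. G has an edge, so its treewidth is at least 1. The upper and lower bounds meet at 1, so that is the treewidth.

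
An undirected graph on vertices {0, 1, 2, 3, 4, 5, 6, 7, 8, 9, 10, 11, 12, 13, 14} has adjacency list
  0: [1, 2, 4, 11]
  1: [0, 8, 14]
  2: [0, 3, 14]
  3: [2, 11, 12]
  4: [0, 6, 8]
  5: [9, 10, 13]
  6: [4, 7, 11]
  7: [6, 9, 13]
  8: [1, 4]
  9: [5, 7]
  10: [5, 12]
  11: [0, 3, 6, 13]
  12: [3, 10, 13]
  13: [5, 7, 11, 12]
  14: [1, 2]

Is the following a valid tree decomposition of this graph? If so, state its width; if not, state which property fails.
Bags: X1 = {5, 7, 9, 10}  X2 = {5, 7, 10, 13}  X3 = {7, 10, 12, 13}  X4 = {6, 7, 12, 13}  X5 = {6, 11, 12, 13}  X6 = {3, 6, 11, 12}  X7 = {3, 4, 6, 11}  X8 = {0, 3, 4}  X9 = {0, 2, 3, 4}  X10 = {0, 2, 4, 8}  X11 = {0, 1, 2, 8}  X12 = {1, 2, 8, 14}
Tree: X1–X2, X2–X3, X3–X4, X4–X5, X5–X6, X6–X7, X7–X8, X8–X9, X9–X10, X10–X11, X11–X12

A tree decomposition must satisfy three properties: every vertex lies in some bag; for every edge, both endpoints lie together in some bag; and for every vertex, the bags containing it form a connected subtree. Here edge (11,0) lies in no bag, so the decomposition is invalid.

No — edge (11,0) lies in no bag.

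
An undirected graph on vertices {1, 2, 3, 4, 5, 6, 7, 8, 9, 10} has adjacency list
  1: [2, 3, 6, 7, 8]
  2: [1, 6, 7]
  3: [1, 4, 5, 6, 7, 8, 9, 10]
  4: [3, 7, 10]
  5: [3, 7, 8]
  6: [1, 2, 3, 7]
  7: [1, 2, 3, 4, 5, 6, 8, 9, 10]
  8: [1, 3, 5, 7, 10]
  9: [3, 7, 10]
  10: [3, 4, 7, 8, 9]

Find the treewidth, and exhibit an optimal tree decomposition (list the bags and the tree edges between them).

Treewidth 3.
One optimal decomposition is:
Bags: B1 = {1, 3, 6, 7}  B2 = {1, 3, 7, 8}  B3 = {3, 7, 8, 10}  B4 = {3, 7, 9, 10}  B5 = {3, 4, 7, 10}  B6 = {3, 5, 7, 8}  B7 = {1, 2, 6, 7}
Tree: B1–B2, B2–B3, B3–B4, B4–B5, B3–B6, B1–B7

Each bag holds 4 vertices, so the decomposition has width 3, which upper-bounds the treewidth. On the other hand G contains the 4-clique {1, 2, 6, 7}. A clique must lie in a single bag of any decomposition, so no decomposition can have width below 3. Combining the bounds, tw(G) = 3.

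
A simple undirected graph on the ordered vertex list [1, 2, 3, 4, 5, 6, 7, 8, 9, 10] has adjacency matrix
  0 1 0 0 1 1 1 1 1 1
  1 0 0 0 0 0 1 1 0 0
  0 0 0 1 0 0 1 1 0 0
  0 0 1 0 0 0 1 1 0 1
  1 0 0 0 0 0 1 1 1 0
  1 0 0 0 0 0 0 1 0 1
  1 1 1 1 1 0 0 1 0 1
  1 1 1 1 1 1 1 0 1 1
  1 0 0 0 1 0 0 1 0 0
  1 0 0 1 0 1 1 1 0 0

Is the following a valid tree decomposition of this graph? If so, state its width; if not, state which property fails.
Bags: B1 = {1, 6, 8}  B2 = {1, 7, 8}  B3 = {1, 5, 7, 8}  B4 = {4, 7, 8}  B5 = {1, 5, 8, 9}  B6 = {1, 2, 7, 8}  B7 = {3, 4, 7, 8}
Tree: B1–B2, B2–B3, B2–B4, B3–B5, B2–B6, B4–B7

No — vertex 10 appears in no bag.

A tree decomposition must satisfy three properties: every vertex lies in some bag; for every edge, both endpoints lie together in some bag; and for every vertex, the bags containing it form a connected subtree. Here vertex 10 appears in no bag, so the decomposition is invalid.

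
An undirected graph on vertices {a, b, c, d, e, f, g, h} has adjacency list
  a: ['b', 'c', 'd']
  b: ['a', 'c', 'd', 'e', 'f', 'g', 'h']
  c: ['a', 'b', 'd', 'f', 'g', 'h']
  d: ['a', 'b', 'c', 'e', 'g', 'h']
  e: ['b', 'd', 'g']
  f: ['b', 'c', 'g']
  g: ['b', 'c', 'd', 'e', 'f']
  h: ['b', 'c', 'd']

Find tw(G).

3

A width-3 tree decomposition is:
Bags: B1 = {b, c, d, h}  B2 = {b, c, d, g}  B3 = {b, c, f, g}  B4 = {a, b, c, d}  B5 = {b, d, e, g}
Tree: B1–B2, B2–B3, B1–B4, B2–B5
The largest bag has 4 vertices, giving width 3; this decomposition certifies tw(G) ≤ 3. For the lower bound, the 4 vertices {b, d, e, g} are pairwise adjacent, and any tree decomposition puts a clique entirely inside one bag — forcing width ≥ 3. Hence tw(G) = 3 exactly.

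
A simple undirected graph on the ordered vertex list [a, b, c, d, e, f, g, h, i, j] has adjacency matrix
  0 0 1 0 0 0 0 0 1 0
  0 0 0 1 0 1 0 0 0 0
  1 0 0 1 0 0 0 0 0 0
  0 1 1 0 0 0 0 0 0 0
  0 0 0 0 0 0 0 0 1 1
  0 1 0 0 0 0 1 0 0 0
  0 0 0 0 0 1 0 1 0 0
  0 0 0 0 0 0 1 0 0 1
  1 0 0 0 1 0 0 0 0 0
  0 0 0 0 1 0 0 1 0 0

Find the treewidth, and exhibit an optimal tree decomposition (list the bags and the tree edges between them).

The largest bag has 3 vertices, giving width 2; this decomposition certifies tw(G) ≤ 2. Since d–c–a–i–e–j–h–g–f–b–d is a cycle in G, G is not acyclic. Forests are exactly the graphs of treewidth ≤ 1, so tw(G) ≥ 2. Therefore the treewidth is 2.

Treewidth 2.
Bags: B1 = {a, c, d}  B2 = {a, d, i}  B3 = {d, e, i}  B4 = {d, e, j}  B5 = {d, h, j}  B6 = {d, g, h}  B7 = {d, f, g}  B8 = {b, d, f}
Tree: B1–B2, B2–B3, B3–B4, B4–B5, B5–B6, B6–B7, B7–B8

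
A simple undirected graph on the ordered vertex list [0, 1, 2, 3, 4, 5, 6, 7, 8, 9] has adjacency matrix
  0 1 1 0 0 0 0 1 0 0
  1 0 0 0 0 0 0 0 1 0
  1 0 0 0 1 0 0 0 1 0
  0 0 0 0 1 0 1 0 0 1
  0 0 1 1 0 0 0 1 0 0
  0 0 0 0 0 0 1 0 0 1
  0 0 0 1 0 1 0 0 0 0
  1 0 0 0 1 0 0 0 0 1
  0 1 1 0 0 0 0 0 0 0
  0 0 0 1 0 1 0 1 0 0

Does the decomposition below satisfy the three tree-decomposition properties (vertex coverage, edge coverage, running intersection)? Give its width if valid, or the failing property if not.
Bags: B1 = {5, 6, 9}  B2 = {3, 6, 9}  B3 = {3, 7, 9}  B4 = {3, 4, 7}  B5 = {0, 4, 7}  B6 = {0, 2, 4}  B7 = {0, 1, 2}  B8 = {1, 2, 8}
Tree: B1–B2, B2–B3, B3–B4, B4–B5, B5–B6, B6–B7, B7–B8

Yes; width 2.

Vertex coverage: the bags together contain {0, 1, 2, 3, 4, 5, 6, 7, 8, 9}, the full vertex set. Edge coverage: each edge of G has both endpoints in at least one bag. Running intersection: for every vertex, the bags containing it form a connected subtree. All three properties hold, so this is a valid tree decomposition of width max|bag| − 1 = 2, and hence tw(G) ≤ 2.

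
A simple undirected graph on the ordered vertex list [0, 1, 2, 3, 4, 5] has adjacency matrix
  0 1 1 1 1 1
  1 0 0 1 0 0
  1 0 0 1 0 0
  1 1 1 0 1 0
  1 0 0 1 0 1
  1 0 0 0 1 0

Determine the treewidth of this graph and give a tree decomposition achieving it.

Treewidth 2.
Bags: B1 = {0, 1, 3}  B2 = {0, 2, 3}  B3 = {0, 3, 4}  B4 = {0, 4, 5}
Tree: B1–B2, B2–B3, B3–B4

Every bag has size at most 3, so the width is 3 − 1 = 2 and tw(G) ≤ 2. On the other hand G contains the 3-clique {0, 1, 3}. A clique must lie in a single bag of any decomposition, so no decomposition can have width below 2. The upper and lower bounds meet at 2, so that is the treewidth.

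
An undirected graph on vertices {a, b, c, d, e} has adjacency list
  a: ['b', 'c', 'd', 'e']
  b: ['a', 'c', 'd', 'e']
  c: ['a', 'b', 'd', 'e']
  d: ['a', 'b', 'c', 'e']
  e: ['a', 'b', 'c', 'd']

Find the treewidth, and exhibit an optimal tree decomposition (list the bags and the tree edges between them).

Treewidth 4.
Bags: B1 = {a, b, c, d, e}
Tree: (single bag)

A single bag containing all 5 vertices is trivially a valid decomposition of width 4. On the other hand G contains the 5-clique {a, b, c, d, e}. A clique must lie in a single bag of any decomposition, so no decomposition can have width below 4. The upper and lower bounds meet at 4, so that is the treewidth.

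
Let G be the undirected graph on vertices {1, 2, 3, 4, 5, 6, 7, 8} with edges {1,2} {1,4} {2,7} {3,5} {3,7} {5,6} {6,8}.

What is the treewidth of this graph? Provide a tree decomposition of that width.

Every bag has size at most 2, so the width is 2 − 1 = 1 and tw(G) ≤ 1. G has an edge, so its treewidth is at least 1. Combining the bounds, tw(G) = 1.

Treewidth 1.
One such decomposition:
Bags: B1 = {6, 8}  B2 = {5, 6}  B3 = {3, 5}  B4 = {3, 7}  B5 = {2, 7}  B6 = {1, 2}  B7 = {1, 4}
Tree: B1–B2, B2–B3, B3–B4, B4–B5, B5–B6, B6–B7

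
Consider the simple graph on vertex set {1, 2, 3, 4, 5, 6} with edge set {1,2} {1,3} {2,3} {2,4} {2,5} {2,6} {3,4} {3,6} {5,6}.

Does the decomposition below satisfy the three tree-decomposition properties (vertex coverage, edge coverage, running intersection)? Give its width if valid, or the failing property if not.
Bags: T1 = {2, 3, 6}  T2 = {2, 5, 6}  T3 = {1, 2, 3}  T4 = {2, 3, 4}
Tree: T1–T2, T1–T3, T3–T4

Checking the three conditions: (i) the bags cover all of {1, 2, 3, 4, 5, 6}; (ii) for each edge, some bag contains both endpoints; (iii) the bags containing any fixed vertex form a subtree. All hold, so the decomposition is valid with width 3 − 1 = 2.

Yes; width 2.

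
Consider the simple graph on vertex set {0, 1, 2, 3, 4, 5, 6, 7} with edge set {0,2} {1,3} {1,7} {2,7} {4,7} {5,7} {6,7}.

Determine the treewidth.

1

A width-1 tree decomposition is:
Bags: B1 = {1, 3}  B2 = {1, 7}  B3 = {2, 7}  B4 = {4, 7}  B5 = {6, 7}  B6 = {5, 7}  B7 = {0, 2}
Tree: B1–B2, B2–B3, B3–B4, B3–B5, B5–B6, B3–B7
Each bag holds 2 vertices, so the decomposition has width 1, which upper-bounds the treewidth. Any graph with an edge has treewidth ≥ 1, and G has the edge 1–3. Hence tw(G) = 1 exactly.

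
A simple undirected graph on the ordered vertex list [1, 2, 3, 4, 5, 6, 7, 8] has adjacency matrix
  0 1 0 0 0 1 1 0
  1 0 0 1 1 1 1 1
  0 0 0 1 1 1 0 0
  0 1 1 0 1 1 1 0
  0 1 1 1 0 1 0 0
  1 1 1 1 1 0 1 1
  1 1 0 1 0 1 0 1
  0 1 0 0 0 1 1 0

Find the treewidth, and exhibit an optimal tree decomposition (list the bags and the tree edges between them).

Treewidth 3.
One optimal decomposition is:
Bags: B1 = {2, 4, 5, 6}  B2 = {2, 4, 6, 7}  B3 = {2, 6, 7, 8}  B4 = {3, 4, 5, 6}  B5 = {1, 2, 6, 7}
Tree: B1–B2, B2–B3, B1–B4, B3–B5

The largest bag has 4 vertices, giving width 3; this decomposition certifies tw(G) ≤ 3. For the lower bound, the 4 vertices {2, 4, 5, 6} are pairwise adjacent, and any tree decomposition puts a clique entirely inside one bag — forcing width ≥ 3. Combining the bounds, tw(G) = 3.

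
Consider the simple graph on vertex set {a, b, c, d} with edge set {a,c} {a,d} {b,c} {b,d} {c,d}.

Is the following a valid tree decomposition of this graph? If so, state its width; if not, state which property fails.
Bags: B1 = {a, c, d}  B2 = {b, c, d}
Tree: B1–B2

Yes; width 2.

Every vertex of G appears in some bag (union = {a, b, c, d}); every edge is covered by a bag; and for each vertex v the set of bags containing v is connected in the bag tree. The decomposition is therefore valid. The largest bag has 3 vertices, so the width is 2.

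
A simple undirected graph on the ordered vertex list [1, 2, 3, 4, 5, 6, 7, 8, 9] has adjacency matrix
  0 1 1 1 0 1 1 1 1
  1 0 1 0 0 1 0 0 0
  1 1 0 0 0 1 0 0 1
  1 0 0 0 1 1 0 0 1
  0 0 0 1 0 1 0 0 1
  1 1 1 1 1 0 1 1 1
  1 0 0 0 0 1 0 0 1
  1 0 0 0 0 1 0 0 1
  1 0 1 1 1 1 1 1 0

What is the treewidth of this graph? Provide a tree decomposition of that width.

The largest bag has 4 vertices, giving width 3; this decomposition certifies tw(G) ≤ 3. On the other hand G contains the 4-clique {1, 6, 8, 9}. A clique must lie in a single bag of any decomposition, so no decomposition can have width below 3. Hence tw(G) = 3 exactly.

Treewidth 3.
One optimal decomposition is:
Bags: B1 = {1, 3, 6, 9}  B2 = {1, 2, 3, 6}  B3 = {1, 4, 6, 9}  B4 = {4, 5, 6, 9}  B5 = {1, 6, 8, 9}  B6 = {1, 6, 7, 9}
Tree: B1–B2, B1–B3, B3–B4, B3–B5, B1–B6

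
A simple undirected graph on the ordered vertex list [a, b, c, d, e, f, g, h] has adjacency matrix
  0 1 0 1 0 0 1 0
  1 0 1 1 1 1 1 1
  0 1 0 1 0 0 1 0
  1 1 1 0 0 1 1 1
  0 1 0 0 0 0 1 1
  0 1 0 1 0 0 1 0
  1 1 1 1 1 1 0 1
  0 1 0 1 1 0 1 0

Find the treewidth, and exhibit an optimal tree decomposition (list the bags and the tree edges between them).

Treewidth 3.
Bags: B1 = {b, c, d, g}  B2 = {a, b, d, g}  B3 = {b, d, g, h}  B4 = {b, e, g, h}  B5 = {b, d, f, g}
Tree: B1–B2, B2–B3, B3–B4, B2–B5

The largest bag has 4 vertices, giving width 3; this decomposition certifies tw(G) ≤ 3. For the lower bound, the 4 vertices {b, d, g, h} are pairwise adjacent, and any tree decomposition puts a clique entirely inside one bag — forcing width ≥ 3. The upper and lower bounds meet at 3, so that is the treewidth.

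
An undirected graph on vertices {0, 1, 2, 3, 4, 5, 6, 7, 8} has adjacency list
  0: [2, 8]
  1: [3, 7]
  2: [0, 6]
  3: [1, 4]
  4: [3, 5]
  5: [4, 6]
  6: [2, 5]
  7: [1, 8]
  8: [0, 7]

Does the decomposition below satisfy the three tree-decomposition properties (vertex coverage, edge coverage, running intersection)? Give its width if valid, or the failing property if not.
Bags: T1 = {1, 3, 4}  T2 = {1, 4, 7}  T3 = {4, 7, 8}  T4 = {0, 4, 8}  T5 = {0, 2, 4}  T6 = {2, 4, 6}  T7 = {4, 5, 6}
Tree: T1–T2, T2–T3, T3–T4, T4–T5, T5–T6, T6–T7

Yes; width 2.

Vertex coverage: the bags together contain {0, 1, 2, 3, 4, 5, 6, 7, 8}, the full vertex set. Edge coverage: each edge of G has both endpoints in at least one bag. Running intersection: for every vertex, the bags containing it form a connected subtree. All three properties hold, so this is a valid tree decomposition of width max|bag| − 1 = 2, and hence tw(G) ≤ 2.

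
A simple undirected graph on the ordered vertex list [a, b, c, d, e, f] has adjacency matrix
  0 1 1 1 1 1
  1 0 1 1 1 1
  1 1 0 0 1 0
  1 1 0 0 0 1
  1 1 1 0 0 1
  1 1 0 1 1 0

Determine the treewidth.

A width-3 tree decomposition is:
Bags: B1 = {a, b, c, e}  B2 = {a, b, e, f}  B3 = {a, b, d, f}
Tree: B1–B2, B2–B3
The largest bag has 4 vertices, giving width 3; this decomposition certifies tw(G) ≤ 3. For the lower bound, the 4 vertices {a, b, d, f} are pairwise adjacent, and any tree decomposition puts a clique entirely inside one bag — forcing width ≥ 3. Therefore the treewidth is 3.

3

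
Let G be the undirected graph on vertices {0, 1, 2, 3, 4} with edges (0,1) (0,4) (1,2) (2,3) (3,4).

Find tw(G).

A width-2 tree decomposition is:
Bags: B1 = {0, 1, 2}  B2 = {0, 2, 4}  B3 = {2, 3, 4}
Tree: B1–B2, B2–B3
Every bag has size at most 3, so the width is 3 − 1 = 2 and tw(G) ≤ 2. For the lower bound, G contains the cycle 2–1–0–4–3–2, so G is not a forest; only forests have treewidth ≤ 1, hence tw(G) ≥ 2. The upper and lower bounds meet at 2, so that is the treewidth.

2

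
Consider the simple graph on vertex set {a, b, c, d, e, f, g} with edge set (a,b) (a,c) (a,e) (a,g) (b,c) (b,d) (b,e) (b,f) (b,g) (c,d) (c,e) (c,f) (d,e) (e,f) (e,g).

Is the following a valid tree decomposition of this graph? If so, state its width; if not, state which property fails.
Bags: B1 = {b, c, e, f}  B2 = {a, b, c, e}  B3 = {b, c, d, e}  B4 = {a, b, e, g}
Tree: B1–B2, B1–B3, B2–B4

Every vertex of G appears in some bag (union = {a, b, c, d, e, f, g}); every edge is covered by a bag; and for each vertex v the set of bags containing v is connected in the bag tree. The decomposition is therefore valid. The largest bag has 4 vertices, so the width is 3.

Yes; width 3.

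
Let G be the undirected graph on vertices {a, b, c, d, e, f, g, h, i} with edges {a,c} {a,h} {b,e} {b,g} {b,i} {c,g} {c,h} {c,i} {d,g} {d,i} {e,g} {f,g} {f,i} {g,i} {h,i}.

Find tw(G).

2

A width-2 tree decomposition is:
Bags: B1 = {b, g, i}  B2 = {f, g, i}  B3 = {c, g, i}  B4 = {d, g, i}  B5 = {b, e, g}  B6 = {c, h, i}  B7 = {a, c, h}
Tree: B1–B2, B1–B3, B1–B4, B1–B5, B3–B6, B6–B7
Each bag holds 3 vertices, so the decomposition has width 2, which upper-bounds the treewidth. On the other hand G contains the 3-clique {b, e, g}. A clique must lie in a single bag of any decomposition, so no decomposition can have width below 2. Hence tw(G) = 2 exactly.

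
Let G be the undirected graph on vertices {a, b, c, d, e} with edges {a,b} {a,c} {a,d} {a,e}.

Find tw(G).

1

A width-1 tree decomposition is:
Bags: B1 = {a, d}  B2 = {a, c}  B3 = {a, e}  B4 = {a, b}
Tree: B1–B2, B2–B3, B3–B4
Each bag holds 2 vertices, so the decomposition has width 1, which upper-bounds the treewidth. Since G has at least one edge (e.g. a–d), it is not an edgeless graph, so tw(G) ≥ 1. Therefore the treewidth is 1.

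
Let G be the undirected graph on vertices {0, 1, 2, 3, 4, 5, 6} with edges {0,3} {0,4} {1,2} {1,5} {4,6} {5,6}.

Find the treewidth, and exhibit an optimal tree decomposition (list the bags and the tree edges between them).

Treewidth 1.
One such decomposition:
Bags: B1 = {0, 3}  B2 = {0, 4}  B3 = {4, 6}  B4 = {5, 6}  B5 = {1, 5}  B6 = {1, 2}
Tree: B1–B2, B2–B3, B3–B4, B4–B5, B5–B6

The largest bag has 2 vertices, giving width 1; this decomposition certifies tw(G) ≤ 1. Any graph with an edge has treewidth ≥ 1, and G has the edge 3–0. Therefore the treewidth is 1.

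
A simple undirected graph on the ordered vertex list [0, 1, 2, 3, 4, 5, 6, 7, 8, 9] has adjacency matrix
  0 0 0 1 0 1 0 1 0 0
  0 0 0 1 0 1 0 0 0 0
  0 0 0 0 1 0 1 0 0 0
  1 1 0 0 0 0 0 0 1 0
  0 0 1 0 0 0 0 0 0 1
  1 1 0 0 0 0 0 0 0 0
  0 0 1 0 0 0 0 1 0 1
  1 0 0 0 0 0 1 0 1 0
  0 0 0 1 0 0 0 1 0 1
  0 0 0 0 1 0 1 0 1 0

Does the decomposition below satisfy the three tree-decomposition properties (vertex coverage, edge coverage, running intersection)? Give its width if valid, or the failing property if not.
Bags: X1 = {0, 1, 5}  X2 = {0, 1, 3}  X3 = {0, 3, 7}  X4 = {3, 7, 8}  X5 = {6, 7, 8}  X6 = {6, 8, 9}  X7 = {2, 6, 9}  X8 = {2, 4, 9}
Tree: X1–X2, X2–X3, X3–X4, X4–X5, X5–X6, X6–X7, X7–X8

Yes; width 2.

Vertex coverage: the bags together contain {0, 1, 2, 3, 4, 5, 6, 7, 8, 9}, the full vertex set. Edge coverage: each edge of G has both endpoints in at least one bag. Running intersection: for every vertex, the bags containing it form a connected subtree. All three properties hold, so this is a valid tree decomposition of width max|bag| − 1 = 2, and hence tw(G) ≤ 2.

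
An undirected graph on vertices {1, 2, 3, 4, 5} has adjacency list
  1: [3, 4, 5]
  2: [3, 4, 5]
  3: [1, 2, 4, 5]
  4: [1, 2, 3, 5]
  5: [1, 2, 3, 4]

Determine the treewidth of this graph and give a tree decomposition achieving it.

The largest bag has 4 vertices, giving width 3; this decomposition certifies tw(G) ≤ 3. On the other hand G contains the 4-clique {1, 3, 4, 5}. A clique must lie in a single bag of any decomposition, so no decomposition can have width below 3. Therefore the treewidth is 3.

Treewidth 3.
Bags: B1 = {1, 3, 4, 5}  B2 = {2, 3, 4, 5}
Tree: B1–B2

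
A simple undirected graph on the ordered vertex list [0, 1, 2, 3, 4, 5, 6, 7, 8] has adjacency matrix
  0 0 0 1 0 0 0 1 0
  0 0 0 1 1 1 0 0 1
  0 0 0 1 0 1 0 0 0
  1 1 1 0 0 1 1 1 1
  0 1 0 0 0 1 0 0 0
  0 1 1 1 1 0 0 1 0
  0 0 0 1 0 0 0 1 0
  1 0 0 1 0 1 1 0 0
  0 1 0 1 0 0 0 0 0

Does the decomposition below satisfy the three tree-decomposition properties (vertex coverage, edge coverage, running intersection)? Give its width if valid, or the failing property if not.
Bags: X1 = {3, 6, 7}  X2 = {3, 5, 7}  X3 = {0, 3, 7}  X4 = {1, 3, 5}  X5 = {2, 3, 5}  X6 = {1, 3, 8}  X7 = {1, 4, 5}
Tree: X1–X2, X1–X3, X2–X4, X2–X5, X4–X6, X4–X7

Yes; width 2.

Checking the three conditions: (i) the bags cover all of {0, 1, 2, 3, 4, 5, 6, 7, 8}; (ii) for each edge, some bag contains both endpoints; (iii) the bags containing any fixed vertex form a subtree. All hold, so the decomposition is valid with width 3 − 1 = 2.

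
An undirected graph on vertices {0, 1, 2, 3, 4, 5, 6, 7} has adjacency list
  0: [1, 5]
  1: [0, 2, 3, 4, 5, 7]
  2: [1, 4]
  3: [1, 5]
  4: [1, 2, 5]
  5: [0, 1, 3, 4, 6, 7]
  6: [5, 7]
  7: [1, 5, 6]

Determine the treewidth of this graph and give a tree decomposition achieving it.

Treewidth 2.
One optimal decomposition is:
Bags: B1 = {1, 5, 7}  B2 = {1, 3, 5}  B3 = {5, 6, 7}  B4 = {1, 4, 5}  B5 = {1, 2, 4}  B6 = {0, 1, 5}
Tree: B1–B2, B1–B3, B1–B4, B4–B5, B2–B6

Every bag has size at most 3, so the width is 3 − 1 = 2 and tw(G) ≤ 2. For the lower bound, the 3 vertices {1, 2, 4} are pairwise adjacent, and any tree decomposition puts a clique entirely inside one bag — forcing width ≥ 2. Hence tw(G) = 2 exactly.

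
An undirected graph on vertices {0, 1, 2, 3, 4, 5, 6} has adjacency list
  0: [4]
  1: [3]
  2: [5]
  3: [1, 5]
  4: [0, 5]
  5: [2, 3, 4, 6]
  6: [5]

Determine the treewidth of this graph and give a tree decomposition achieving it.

Each bag holds 2 vertices, so the decomposition has width 1, which upper-bounds the treewidth. Since G has at least one edge (e.g. 5–4), it is not an edgeless graph, so tw(G) ≥ 1. Therefore the treewidth is 1.

Treewidth 1.
Bags: B1 = {4, 5}  B2 = {3, 5}  B3 = {5, 6}  B4 = {1, 3}  B5 = {0, 4}  B6 = {2, 5}
Tree: B1–B2, B2–B3, B2–B4, B1–B5, B2–B6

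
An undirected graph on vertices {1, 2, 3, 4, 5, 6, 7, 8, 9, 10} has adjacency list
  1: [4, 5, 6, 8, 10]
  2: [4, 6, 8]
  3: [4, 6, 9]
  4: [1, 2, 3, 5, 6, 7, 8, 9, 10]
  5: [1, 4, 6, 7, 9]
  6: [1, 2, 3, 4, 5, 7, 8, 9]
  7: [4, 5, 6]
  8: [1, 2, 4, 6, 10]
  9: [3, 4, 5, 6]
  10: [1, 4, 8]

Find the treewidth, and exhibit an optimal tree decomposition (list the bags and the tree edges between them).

Treewidth 3.
Bags: B1 = {1, 4, 6, 8}  B2 = {1, 4, 5, 6}  B3 = {4, 5, 6, 7}  B4 = {4, 5, 6, 9}  B5 = {1, 4, 8, 10}  B6 = {2, 4, 6, 8}  B7 = {3, 4, 6, 9}
Tree: B1–B2, B2–B3, B2–B4, B1–B5, B1–B6, B4–B7

The largest bag has 4 vertices, giving width 3; this decomposition certifies tw(G) ≤ 3. Conversely, {1, 4, 8, 10} is a clique of size 4, and the vertices of any clique must share a bag in every tree decomposition; so some bag has ≥ 4 vertices and tw(G) ≥ 3. The upper and lower bounds meet at 3, so that is the treewidth.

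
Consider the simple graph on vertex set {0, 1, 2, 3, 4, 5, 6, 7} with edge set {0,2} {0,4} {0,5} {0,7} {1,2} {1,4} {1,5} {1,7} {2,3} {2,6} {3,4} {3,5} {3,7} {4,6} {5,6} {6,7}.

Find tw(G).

4

A width-4 tree decomposition is:
Bags: B1 = {0, 1, 3, 5, 6}  B2 = {0, 1, 3, 4, 6}  B3 = {0, 1, 3, 6, 7}  B4 = {0, 1, 2, 3, 6}
Tree: B1–B2, B2–B3, B3–B4
Every bag has size at most 5, so the width is 5 − 1 = 4 and tw(G) ≤ 4. For the lower bound: the 5 vertex sets {5,6}, {3,4}, {1,7}, {0}, {2} are disjoint, each induces a connected subgraph, and every pair is joined by at least one edge of G. Contracting each set to a single vertex therefore yields K_{5} as a minor, and since treewidth is minor-monotone, tw(G) ≥ tw(K_{5}) = 4. Hence tw(G) = 4 exactly.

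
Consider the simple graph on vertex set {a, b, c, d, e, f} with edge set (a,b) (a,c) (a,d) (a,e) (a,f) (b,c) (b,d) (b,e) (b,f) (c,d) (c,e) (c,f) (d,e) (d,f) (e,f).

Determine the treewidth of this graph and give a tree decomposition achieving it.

Treewidth 5.
One such decomposition:
Bags: B1 = {a, b, c, d, e, f}
Tree: (single bag)

With just one bag of size 6, the width is 6 − 1 = 5, so tw(G) ≤ 5. On the other hand G contains the 6-clique {a, b, c, d, e, f}. A clique must lie in a single bag of any decomposition, so no decomposition can have width below 5. Combining the bounds, tw(G) = 5.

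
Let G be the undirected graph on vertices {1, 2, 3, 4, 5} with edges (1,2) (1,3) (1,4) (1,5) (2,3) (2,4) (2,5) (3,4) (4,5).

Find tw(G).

A width-3 tree decomposition is:
Bags: B1 = {1, 2, 3, 4}  B2 = {1, 2, 4, 5}
Tree: B1–B2
Each bag holds 4 vertices, so the decomposition has width 3, which upper-bounds the treewidth. For the lower bound, the 4 vertices {1, 2, 3, 4} are pairwise adjacent, and any tree decomposition puts a clique entirely inside one bag — forcing width ≥ 3. Therefore the treewidth is 3.

3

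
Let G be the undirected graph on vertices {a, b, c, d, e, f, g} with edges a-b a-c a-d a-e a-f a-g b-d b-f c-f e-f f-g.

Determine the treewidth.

A width-2 tree decomposition is:
Bags: B1 = {a, b, d}  B2 = {a, b, f}  B3 = {a, c, f}  B4 = {a, f, g}  B5 = {a, e, f}
Tree: B1–B2, B2–B3, B3–B4, B3–B5
Every bag has size at most 3, so the width is 3 − 1 = 2 and tw(G) ≤ 2. Conversely, {a, b, d} is a clique of size 3, and the vertices of any clique must share a bag in every tree decomposition; so some bag has ≥ 3 vertices and tw(G) ≥ 2. Hence tw(G) = 2 exactly.

2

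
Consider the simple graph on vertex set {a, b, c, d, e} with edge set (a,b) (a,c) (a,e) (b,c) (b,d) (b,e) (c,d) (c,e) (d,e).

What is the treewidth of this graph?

A width-3 tree decomposition is:
Bags: B1 = {a, b, c, e}  B2 = {b, c, d, e}
Tree: B1–B2
Each bag holds 4 vertices, so the decomposition has width 3, which upper-bounds the treewidth. On the other hand G contains the 4-clique {b, c, d, e}. A clique must lie in a single bag of any decomposition, so no decomposition can have width below 3. Therefore the treewidth is 3.

3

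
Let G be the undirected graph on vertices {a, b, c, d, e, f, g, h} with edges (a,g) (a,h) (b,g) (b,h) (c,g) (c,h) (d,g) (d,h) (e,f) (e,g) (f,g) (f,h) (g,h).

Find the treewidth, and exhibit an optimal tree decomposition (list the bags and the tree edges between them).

Treewidth 2.
One such decomposition:
Bags: B1 = {c, g, h}  B2 = {a, g, h}  B3 = {f, g, h}  B4 = {b, g, h}  B5 = {d, g, h}  B6 = {e, f, g}
Tree: B1–B2, B1–B3, B3–B4, B4–B5, B3–B6

Every bag has size at most 3, so the width is 3 − 1 = 2 and tw(G) ≤ 2. Conversely, {e, f, g} is a clique of size 3, and the vertices of any clique must share a bag in every tree decomposition; so some bag has ≥ 3 vertices and tw(G) ≥ 2. Combining the bounds, tw(G) = 2.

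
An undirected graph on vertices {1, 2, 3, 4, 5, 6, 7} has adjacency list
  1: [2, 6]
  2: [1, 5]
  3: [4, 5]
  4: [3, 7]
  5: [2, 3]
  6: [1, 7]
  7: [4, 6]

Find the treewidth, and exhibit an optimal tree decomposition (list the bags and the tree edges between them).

Each bag holds 3 vertices, so the decomposition has width 2, which upper-bounds the treewidth. Since 2–1–6–7–4–3–5–2 is a cycle in G, G is not acyclic. Forests are exactly the graphs of treewidth ≤ 1, so tw(G) ≥ 2. The upper and lower bounds meet at 2, so that is the treewidth.

Treewidth 2.
One such decomposition:
Bags: B1 = {1, 2, 6}  B2 = {2, 6, 7}  B3 = {2, 4, 7}  B4 = {2, 3, 4}  B5 = {2, 3, 5}
Tree: B1–B2, B2–B3, B3–B4, B4–B5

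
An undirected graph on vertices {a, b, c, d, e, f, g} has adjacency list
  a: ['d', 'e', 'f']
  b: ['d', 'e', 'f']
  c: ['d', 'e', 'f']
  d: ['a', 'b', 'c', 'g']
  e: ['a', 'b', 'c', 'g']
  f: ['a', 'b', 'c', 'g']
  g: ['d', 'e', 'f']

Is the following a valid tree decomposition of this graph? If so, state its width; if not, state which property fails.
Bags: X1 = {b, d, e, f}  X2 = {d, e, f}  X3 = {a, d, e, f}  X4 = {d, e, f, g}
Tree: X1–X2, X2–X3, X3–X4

No — vertex c appears in no bag.

A tree decomposition must satisfy three properties: every vertex lies in some bag; for every edge, both endpoints lie together in some bag; and for every vertex, the bags containing it form a connected subtree. Here vertex c appears in no bag, so the decomposition is invalid.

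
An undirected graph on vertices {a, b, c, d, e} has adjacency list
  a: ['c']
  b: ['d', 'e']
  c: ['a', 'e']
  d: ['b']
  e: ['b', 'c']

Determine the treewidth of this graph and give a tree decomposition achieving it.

Treewidth 1.
One such decomposition:
Bags: B1 = {b, d}  B2 = {b, e}  B3 = {c, e}  B4 = {a, c}
Tree: B1–B2, B2–B3, B3–B4

Each bag holds 2 vertices, so the decomposition has width 1, which upper-bounds the treewidth. Since G has at least one edge (e.g. d–b), it is not an edgeless graph, so tw(G) ≥ 1. The upper and lower bounds meet at 1, so that is the treewidth.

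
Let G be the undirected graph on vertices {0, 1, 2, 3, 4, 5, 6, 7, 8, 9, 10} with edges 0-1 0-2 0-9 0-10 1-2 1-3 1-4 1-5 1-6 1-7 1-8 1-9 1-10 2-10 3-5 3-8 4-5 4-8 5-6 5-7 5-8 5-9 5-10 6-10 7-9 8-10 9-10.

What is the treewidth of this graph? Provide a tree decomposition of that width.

Treewidth 3.
One such decomposition:
Bags: B1 = {1, 5, 9, 10}  B2 = {1, 5, 7, 9}  B3 = {1, 5, 8, 10}  B4 = {1, 5, 6, 10}  B5 = {0, 1, 9, 10}  B6 = {0, 1, 2, 10}  B7 = {1, 4, 5, 8}  B8 = {1, 3, 5, 8}
Tree: B1–B2, B1–B3, B3–B4, B1–B5, B5–B6, B3–B7, B7–B8

Every bag has size at most 4, so the width is 4 − 1 = 3 and tw(G) ≤ 3. For the lower bound, the 4 vertices {0, 1, 9, 10} are pairwise adjacent, and any tree decomposition puts a clique entirely inside one bag — forcing width ≥ 3. The upper and lower bounds meet at 3, so that is the treewidth.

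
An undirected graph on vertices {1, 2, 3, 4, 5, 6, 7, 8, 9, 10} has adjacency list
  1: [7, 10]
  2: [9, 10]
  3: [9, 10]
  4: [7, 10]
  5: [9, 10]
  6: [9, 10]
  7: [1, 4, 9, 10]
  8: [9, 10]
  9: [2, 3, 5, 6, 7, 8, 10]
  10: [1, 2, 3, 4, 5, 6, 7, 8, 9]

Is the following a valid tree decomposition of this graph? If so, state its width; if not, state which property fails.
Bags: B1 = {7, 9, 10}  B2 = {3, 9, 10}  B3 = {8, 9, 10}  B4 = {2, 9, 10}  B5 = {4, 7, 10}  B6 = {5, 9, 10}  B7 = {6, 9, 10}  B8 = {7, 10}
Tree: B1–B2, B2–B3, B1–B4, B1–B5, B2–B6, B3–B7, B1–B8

No — vertex 1 appears in no bag.

A tree decomposition must satisfy three properties: every vertex lies in some bag; for every edge, both endpoints lie together in some bag; and for every vertex, the bags containing it form a connected subtree. Here vertex 1 appears in no bag, so the decomposition is invalid.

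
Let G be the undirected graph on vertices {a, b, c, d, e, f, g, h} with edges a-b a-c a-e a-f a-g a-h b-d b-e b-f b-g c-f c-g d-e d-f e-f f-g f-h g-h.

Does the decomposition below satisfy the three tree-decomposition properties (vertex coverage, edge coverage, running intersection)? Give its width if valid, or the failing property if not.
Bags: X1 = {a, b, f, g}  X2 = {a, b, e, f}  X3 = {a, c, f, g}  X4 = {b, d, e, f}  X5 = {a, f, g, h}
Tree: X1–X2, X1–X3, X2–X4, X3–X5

Every vertex of G appears in some bag (union = {a, b, c, d, e, f, g, h}); every edge is covered by a bag; and for each vertex v the set of bags containing v is connected in the bag tree. The decomposition is therefore valid. The largest bag has 4 vertices, so the width is 3.

Yes; width 3.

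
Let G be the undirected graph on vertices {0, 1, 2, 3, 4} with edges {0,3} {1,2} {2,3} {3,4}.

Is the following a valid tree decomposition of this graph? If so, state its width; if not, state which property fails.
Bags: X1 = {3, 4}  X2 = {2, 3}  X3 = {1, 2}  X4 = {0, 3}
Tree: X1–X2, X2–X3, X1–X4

Every vertex of G appears in some bag (union = {0, 1, 2, 3, 4}); every edge is covered by a bag; and for each vertex v the set of bags containing v is connected in the bag tree. The decomposition is therefore valid. The largest bag has 2 vertices, so the width is 1.

Yes; width 1.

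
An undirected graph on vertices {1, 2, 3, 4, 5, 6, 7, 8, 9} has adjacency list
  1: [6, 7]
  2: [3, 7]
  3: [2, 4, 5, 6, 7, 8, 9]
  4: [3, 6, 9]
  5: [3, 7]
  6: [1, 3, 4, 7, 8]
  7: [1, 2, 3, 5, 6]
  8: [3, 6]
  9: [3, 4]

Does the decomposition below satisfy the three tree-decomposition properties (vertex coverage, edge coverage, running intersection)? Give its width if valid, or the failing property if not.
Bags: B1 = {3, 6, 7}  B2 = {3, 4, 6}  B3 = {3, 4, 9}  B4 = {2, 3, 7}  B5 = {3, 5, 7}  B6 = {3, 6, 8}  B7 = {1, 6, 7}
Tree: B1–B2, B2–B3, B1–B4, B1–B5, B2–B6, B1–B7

Vertex coverage: the bags together contain {1, 2, 3, 4, 5, 6, 7, 8, 9}, the full vertex set. Edge coverage: each edge of G has both endpoints in at least one bag. Running intersection: for every vertex, the bags containing it form a connected subtree. All three properties hold, so this is a valid tree decomposition of width max|bag| − 1 = 2, and hence tw(G) ≤ 2.

Yes; width 2.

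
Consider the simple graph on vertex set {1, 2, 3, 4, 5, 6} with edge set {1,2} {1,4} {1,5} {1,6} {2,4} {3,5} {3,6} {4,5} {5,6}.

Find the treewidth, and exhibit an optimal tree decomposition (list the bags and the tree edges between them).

Treewidth 2.
One optimal decomposition is:
Bags: B1 = {3, 5, 6}  B2 = {1, 5, 6}  B3 = {1, 4, 5}  B4 = {1, 2, 4}
Tree: B1–B2, B2–B3, B3–B4

Each bag holds 3 vertices, so the decomposition has width 2, which upper-bounds the treewidth. Conversely, {1, 2, 4} is a clique of size 3, and the vertices of any clique must share a bag in every tree decomposition; so some bag has ≥ 3 vertices and tw(G) ≥ 2. The upper and lower bounds meet at 2, so that is the treewidth.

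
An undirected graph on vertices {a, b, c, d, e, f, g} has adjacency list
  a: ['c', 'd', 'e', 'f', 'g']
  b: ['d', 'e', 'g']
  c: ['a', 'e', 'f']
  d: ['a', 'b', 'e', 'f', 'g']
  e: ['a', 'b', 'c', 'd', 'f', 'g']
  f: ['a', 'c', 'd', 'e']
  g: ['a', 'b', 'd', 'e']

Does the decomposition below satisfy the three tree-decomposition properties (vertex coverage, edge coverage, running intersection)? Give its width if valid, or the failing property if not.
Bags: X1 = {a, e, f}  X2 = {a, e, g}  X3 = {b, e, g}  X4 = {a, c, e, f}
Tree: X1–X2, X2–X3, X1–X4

No — vertex d appears in no bag.

A tree decomposition must satisfy three properties: every vertex lies in some bag; for every edge, both endpoints lie together in some bag; and for every vertex, the bags containing it form a connected subtree. Here vertex d appears in no bag, so the decomposition is invalid.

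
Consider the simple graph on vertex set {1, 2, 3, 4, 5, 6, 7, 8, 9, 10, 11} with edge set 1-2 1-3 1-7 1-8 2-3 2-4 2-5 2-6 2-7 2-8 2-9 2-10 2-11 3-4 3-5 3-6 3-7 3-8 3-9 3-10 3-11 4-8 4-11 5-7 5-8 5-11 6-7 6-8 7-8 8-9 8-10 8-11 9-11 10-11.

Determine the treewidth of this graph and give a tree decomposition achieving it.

Treewidth 4.
One such decomposition:
Bags: B1 = {2, 3, 5, 7, 8}  B2 = {1, 2, 3, 7, 8}  B3 = {2, 3, 5, 8, 11}  B4 = {2, 3, 4, 8, 11}  B5 = {2, 3, 8, 9, 11}  B6 = {2, 3, 6, 7, 8}  B7 = {2, 3, 8, 10, 11}
Tree: B1–B2, B1–B3, B3–B4, B4–B5, B1–B6, B3–B7

Every bag has size at most 5, so the width is 5 − 1 = 4 and tw(G) ≤ 4. Conversely, {1, 2, 3, 7, 8} is a clique of size 5, and the vertices of any clique must share a bag in every tree decomposition; so some bag has ≥ 5 vertices and tw(G) ≥ 4. Therefore the treewidth is 4.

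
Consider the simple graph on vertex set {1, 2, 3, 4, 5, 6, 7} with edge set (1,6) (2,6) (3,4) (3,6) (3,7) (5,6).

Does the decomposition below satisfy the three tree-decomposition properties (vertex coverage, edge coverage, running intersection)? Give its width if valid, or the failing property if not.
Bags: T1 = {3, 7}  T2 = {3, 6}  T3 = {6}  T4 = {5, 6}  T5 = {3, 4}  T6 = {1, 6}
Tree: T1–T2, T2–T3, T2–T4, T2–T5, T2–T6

A tree decomposition must satisfy three properties: every vertex lies in some bag; for every edge, both endpoints lie together in some bag; and for every vertex, the bags containing it form a connected subtree. Here vertex 2 appears in no bag, so the decomposition is invalid.

No — vertex 2 appears in no bag.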